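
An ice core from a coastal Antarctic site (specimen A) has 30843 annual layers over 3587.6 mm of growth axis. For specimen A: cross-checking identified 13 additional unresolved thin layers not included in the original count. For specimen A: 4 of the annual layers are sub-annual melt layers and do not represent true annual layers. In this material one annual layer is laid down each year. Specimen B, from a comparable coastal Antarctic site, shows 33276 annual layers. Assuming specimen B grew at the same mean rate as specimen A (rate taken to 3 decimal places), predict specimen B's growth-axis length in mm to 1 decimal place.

Specimen A: adjusted count: 30843 − 4 + 13 = 30852 annual layers.
A: Extension rate ≈ 3587.6 / 30852 = 0.116 mm per year.
For B, 0.116 mm/year × 33276 years = 3860.0 mm.

3860.0 mm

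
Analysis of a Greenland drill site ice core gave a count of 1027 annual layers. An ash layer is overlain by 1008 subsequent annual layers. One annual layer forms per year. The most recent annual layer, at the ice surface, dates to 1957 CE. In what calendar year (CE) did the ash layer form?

1008 annual layers formed after the ash layer.
1957 − 1008 = 949 CE.

949 CE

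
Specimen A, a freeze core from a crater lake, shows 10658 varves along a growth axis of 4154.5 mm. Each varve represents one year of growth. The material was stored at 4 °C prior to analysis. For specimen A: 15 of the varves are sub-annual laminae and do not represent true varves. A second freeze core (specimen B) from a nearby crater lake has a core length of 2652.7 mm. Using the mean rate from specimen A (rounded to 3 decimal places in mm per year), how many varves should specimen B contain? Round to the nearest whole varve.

6802 varves

Specimen A: correcting the raw count gives 10658 − 15 = 10643 true varves.
A: Extension rate ≈ 4154.5 / 10643 = 0.390 mm/yr.
Specimen B: 2652.7 mm / 0.390 mm per year = 6801.79 years ≈ 6802 varves.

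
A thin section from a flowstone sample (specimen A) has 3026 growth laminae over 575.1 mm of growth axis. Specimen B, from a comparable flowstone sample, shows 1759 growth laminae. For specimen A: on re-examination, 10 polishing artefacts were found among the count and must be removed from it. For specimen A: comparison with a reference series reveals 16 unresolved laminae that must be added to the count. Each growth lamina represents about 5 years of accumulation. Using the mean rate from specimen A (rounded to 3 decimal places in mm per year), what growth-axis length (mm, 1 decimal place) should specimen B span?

Specimen A: adjusted count: 3026 − 10 + 16 = 3032 growth laminae.
Specimen A: 3032 growth laminae at 5 years each span 3032 × 5 = 15160 years.
A: Extension rate ≈ 575.1 / 15160 = 0.038 mm per year.
Specimen B: multiplying by 5 years per growth lamina: 1759 × 5 = 8795 years. B's length ≈ 0.038 × 8795 = 334.2 mm.

334.2 mm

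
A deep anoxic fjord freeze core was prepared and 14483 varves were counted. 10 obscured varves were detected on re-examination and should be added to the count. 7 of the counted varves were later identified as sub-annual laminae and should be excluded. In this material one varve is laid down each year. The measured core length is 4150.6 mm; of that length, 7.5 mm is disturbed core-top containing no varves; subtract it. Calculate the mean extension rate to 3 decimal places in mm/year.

Adjusted count: 14483 − 7 + 10 = 14486 varves.
The growth record spans 4150.6 − 7.5 = 4143.1 mm.
Mean rate = 4143.1 mm / 14486 years ≈ 0.286 mm/year.

0.286 mm/year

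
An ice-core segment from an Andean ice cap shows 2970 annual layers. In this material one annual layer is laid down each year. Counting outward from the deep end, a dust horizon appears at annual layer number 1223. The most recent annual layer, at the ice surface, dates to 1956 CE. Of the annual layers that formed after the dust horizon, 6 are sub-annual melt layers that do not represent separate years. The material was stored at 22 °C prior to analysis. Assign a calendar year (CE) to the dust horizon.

Between annual layer 1223 and the ice surface there are 2970 − 1223 = 1747 annual layers.
Removing the 6 false annual layers leaves 1747 − 6 = 1741 true annual layers beyond the dust horizon.
Counting back 1741 years from 1956 CE places the dust horizon in 1956 − 1741 = 215 CE.

215 CE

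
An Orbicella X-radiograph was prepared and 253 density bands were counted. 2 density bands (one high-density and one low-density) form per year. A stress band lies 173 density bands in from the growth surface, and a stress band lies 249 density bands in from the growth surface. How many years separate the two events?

38 years

The two markers are separated by 249 − 173 = 76 density bands.
With 2 density bands per year, 76 / 2 = 38 years.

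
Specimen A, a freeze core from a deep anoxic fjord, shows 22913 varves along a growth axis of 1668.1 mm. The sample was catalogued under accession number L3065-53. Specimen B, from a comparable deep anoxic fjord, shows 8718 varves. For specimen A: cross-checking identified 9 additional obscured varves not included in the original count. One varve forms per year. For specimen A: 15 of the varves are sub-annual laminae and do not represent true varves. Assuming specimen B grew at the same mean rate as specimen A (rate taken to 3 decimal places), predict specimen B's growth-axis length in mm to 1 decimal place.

Specimen A: correcting the raw count gives 22913 − 15 + 9 = 22907 true varves.
A: 1668.1 mm over 22907 years gives 1668.1 / 22907 ≈ 0.073 mm/year.
B's length ≈ 0.073 × 8718 = 636.4 mm.

636.4 mm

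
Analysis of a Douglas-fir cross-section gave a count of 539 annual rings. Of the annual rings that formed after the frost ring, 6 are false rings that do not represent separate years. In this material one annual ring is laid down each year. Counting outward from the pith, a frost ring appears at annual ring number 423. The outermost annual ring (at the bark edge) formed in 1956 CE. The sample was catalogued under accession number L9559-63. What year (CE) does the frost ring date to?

Between annual ring 423 and the bark edge there are 539 − 423 = 116 annual rings.
Removing the 6 false annual rings leaves 116 − 6 = 110 true annual rings beyond the frost ring.
1956 − 110 = 1846 CE.

1846 CE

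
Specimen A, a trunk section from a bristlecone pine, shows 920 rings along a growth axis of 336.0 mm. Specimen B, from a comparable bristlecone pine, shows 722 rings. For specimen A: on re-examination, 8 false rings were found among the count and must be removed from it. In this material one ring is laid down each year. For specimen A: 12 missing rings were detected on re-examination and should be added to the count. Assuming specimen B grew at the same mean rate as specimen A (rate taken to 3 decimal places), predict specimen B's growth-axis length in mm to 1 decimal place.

262.8 mm

Specimen A: correcting the raw count gives 920 − 8 + 12 = 924 true rings.
A: Extension rate ≈ 336.0 / 924 = 0.364 mm per year.
For B, 0.364 mm/year × 722 years = 262.8 mm.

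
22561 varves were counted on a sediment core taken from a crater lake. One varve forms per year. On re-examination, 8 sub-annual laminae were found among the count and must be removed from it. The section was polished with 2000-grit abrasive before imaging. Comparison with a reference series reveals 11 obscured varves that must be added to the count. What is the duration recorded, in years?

22564 yr

Correcting the raw count gives 22561 − 8 + 11 = 22564 true varves.
At one varve per year, that is 22564 years.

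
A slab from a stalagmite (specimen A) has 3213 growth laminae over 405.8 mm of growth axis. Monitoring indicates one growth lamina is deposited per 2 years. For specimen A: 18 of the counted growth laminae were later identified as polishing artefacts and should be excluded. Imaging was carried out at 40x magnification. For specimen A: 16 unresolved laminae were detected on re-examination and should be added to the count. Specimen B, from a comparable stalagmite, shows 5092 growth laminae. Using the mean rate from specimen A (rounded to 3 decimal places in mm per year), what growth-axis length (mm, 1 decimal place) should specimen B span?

641.6 mm

Specimen A: true growth lamina count = 3213 − 18 + 16 = 3211.
Specimen A: at 2 years per growth lamina, 3211 × 2 = 6422 years.
A: 405.8 mm over 6422 years gives 405.8 / 6422 ≈ 0.063 mm per year.
Specimen B: 5092 growth laminae at 2 years each span 5092 × 2 = 10184 years. Length of B = 0.063 × 10184 = 641.6 mm.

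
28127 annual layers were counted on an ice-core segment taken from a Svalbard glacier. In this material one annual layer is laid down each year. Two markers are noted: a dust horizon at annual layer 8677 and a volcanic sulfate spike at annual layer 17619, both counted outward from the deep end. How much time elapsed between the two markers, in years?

17619 − 8677 = 8942 annual layers lie between the two events.
That is 8942 years at one annual layer per year.

8942 yr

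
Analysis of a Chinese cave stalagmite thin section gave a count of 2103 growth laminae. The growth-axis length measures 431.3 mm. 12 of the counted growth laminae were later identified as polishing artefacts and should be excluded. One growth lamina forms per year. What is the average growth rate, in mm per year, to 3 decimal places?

Adjusted count: 2103 − 12 = 2091 growth laminae.
Extension rate ≈ 431.3 / 2091 = 0.206 mm per year.

0.206 mm per year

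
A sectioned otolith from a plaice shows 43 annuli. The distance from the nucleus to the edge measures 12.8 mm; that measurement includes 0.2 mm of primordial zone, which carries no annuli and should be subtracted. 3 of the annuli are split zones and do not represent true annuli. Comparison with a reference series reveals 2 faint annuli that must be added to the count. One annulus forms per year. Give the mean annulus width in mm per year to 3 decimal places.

Adjusted count: 43 − 3 + 2 = 42 annuli.
Net length = 12.8 − 0.2 = 12.6 mm.
Mean rate = 12.6 mm / 42 years ≈ 0.300 mm per year.

0.300 mm per year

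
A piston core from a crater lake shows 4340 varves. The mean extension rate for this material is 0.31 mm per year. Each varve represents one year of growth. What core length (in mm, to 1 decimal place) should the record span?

1345.4 mm

4340 years of growth are recorded.
4340 years at 0.31 mm/year gives 0.31 × 4340 = 1345.4 mm.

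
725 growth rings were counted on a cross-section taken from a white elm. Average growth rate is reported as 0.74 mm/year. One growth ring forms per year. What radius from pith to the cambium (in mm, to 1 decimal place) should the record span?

536.5 mm

The record spans 725 years at 0.74 mm per year.
Predicted length = 0.74 mm/year × 725 years = 536.5 mm.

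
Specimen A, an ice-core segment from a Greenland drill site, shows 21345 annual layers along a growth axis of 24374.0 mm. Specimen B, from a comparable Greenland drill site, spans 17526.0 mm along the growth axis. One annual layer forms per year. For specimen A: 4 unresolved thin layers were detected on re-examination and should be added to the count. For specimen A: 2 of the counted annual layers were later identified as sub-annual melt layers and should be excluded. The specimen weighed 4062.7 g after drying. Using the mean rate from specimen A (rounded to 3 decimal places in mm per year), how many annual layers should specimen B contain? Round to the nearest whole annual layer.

Specimen A: correcting the raw count gives 21345 − 2 + 4 = 21347 true annual layers.
A: Extension rate ≈ 24374.0 / 21347 = 1.142 mm/year.
For B, 17526.0 / 1.142 = 15346.76 years ≈ 15347 annual layers.

15347 annual layers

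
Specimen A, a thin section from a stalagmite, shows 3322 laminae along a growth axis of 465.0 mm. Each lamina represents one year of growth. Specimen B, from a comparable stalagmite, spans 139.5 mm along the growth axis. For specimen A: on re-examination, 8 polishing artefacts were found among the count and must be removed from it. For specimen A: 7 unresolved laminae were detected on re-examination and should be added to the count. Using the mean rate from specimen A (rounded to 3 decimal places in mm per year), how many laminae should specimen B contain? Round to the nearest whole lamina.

996 laminae

Specimen A: adjusted count: 3322 − 8 + 7 = 3321 laminae.
A: 465.0 mm over 3321 years gives 465.0 / 3321 ≈ 0.140 mm per year.
For B, 139.5 / 0.140 = 996.43 years ≈ 996 laminae.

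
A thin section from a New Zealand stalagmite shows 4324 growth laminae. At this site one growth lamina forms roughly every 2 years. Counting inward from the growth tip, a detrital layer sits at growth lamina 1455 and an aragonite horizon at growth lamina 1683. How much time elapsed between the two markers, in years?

456 yr

Separation: 1683 − 1455 = 228 growth laminae.
228 growth laminae at 2 years each span 228 × 2 = 456 years.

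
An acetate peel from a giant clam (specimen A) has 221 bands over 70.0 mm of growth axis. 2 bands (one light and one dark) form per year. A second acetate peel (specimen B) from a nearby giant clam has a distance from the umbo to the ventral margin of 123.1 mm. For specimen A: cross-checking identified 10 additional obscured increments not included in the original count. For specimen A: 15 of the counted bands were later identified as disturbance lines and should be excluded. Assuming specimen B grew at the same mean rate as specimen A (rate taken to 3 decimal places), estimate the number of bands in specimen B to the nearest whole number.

380 bands

Specimen A: correcting the raw count gives 221 − 15 + 10 = 216 true bands.
Specimen A: with 2 bands per year, 216 / 2 = 108 years.
A: 70.0 mm over 108 years gives 70.0 / 108 ≈ 0.648 mm/yr.
B spans 123.1 / 0.648 = 189.97 years; at 2 bands per year that is 189.97 × 2 ≈ 380 bands.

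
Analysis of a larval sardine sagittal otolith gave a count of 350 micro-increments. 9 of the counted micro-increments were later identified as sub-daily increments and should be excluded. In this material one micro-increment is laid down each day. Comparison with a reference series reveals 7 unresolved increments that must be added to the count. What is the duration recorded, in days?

348 days

Correcting the raw count gives 350 − 9 + 7 = 348 true micro-increments.
At one micro-increment per day, that is 348 days.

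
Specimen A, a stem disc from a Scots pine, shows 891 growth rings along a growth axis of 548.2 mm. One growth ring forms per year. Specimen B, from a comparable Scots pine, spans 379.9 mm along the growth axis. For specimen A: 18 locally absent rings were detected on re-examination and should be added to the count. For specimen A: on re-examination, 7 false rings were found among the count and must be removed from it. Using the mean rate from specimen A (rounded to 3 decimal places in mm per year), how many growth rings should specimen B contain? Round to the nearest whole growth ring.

Specimen A: correcting the raw count gives 891 − 7 + 18 = 902 true growth rings.
A: Extension rate ≈ 548.2 / 902 = 0.608 mm/yr.
For B, 379.9 / 0.608 = 624.84 years ≈ 625 growth rings.

625 growth rings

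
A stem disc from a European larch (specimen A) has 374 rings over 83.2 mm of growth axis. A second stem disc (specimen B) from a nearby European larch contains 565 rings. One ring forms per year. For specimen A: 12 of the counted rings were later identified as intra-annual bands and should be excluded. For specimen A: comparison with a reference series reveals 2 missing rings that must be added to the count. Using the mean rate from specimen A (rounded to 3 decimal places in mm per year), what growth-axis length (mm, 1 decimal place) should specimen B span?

Specimen A: after corrections the count is 374 − 12 + 2 = 364 rings.
A: 83.2 mm over 364 years gives 83.2 / 364 ≈ 0.229 mm per year.
For B, 0.229 mm/year × 565 years = 129.4 mm.

129.4 mm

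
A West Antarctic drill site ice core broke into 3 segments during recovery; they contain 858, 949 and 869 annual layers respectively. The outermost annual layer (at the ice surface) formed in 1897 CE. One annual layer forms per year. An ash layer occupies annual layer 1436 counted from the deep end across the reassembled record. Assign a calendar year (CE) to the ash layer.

657 CE

Total annual layers = 858 + 949 + 869 = 2676.
2676 − 1436 = 1240 annual layers lie beyond the ash layer toward the ice surface.
1897 − 1240 = 657 CE.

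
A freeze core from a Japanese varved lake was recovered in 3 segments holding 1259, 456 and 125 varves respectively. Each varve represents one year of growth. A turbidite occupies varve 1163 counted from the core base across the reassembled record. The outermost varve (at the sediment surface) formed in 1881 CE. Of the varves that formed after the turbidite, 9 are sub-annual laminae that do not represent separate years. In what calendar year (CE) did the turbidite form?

1213 CE

Total varves = 1259 + 456 + 125 = 1840.
The turbidite sits at varve 1163 from the core base, so 1840 − 1163 = 677 varves formed after it.
677 − 9 false = 668 true varves after the turbidite.
The varve at the sediment surface is 1881 CE, so the turbidite dates to 1881 − 668 = 1213 CE.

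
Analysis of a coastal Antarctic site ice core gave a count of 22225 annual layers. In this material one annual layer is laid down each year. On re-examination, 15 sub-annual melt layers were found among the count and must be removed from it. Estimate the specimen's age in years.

Adjusted count: 22225 − 15 = 22210 annual layers.
With a one-to-one annual layer periodicity this is 22210 years.

22210 years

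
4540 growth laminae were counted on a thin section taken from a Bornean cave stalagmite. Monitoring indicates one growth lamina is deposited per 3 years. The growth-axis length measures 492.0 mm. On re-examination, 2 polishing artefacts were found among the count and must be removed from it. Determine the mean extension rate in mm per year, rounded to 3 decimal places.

0.036 mm per year

After corrections the count is 4540 − 2 = 4538 growth laminae.
At 3 years per growth lamina, 4538 × 3 = 13614 years.
Extension rate ≈ 492.0 / 13614 = 0.036 mm per year.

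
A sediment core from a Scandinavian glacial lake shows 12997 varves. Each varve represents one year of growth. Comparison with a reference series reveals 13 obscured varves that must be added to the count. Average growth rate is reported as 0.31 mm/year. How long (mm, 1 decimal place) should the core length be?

4033.1 mm

Correcting the raw count gives 12997 + 13 = 13010 true varves.
Predicted length = 0.31 mm/year × 13010 years = 4033.1 mm.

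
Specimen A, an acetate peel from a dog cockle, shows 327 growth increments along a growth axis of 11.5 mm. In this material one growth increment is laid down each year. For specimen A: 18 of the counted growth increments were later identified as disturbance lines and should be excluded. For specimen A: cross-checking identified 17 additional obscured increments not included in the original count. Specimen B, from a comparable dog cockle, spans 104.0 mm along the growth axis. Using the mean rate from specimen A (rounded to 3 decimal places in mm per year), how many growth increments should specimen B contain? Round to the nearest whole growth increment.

2971 growth increments

Specimen A: adjusted count: 327 − 18 + 17 = 326 growth increments.
A: 11.5 mm over 326 years gives 11.5 / 326 ≈ 0.035 mm per year.
For B, 104.0 / 0.035 = 2971.43 years ≈ 2971 growth increments.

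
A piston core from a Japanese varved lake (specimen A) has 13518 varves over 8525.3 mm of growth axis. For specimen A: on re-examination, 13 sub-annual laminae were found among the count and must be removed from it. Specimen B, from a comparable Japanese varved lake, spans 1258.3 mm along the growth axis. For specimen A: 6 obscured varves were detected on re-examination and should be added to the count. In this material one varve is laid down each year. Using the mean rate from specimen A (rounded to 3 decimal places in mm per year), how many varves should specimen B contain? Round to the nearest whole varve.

Specimen A: true varve count = 13518 − 13 + 6 = 13511.
A: 8525.3 mm over 13511 years gives 8525.3 / 13511 ≈ 0.631 mm per year.
B spans 1258.3 / 0.631 = 1994.14 years ≈ 1994 varves.

1994 varves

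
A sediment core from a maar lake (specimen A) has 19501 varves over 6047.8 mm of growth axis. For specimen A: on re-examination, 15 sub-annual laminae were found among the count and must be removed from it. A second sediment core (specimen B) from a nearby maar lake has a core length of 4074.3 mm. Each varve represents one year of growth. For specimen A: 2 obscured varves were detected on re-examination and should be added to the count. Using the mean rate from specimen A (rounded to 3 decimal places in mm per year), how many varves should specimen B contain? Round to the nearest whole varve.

13143 varves

Specimen A: correcting the raw count gives 19501 − 15 + 2 = 19488 true varves.
A: 6047.8 mm over 19488 years gives 6047.8 / 19488 ≈ 0.310 mm per year.
Specimen B: 4074.3 mm / 0.310 mm per year = 13142.90 years ≈ 13143 varves.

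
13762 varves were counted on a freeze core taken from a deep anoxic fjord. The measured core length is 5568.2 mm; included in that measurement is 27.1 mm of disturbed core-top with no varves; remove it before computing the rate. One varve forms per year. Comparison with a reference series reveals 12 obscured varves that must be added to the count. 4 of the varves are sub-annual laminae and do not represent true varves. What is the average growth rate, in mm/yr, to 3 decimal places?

True varve count = 13762 − 4 + 12 = 13770.
Net length = 5568.2 − 27.1 = 5541.1 mm.
5541.1 mm over 13770 years gives 5541.1 / 13770 ≈ 0.402 mm/yr.

0.402 mm/yr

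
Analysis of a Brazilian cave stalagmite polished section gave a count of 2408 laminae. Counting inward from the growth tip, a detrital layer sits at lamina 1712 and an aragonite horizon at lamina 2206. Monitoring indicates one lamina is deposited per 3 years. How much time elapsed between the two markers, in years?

1482 years

Separation: 2206 − 1712 = 494 laminae.
Multiplying by 3 years per lamina: 494 × 3 = 1482 years.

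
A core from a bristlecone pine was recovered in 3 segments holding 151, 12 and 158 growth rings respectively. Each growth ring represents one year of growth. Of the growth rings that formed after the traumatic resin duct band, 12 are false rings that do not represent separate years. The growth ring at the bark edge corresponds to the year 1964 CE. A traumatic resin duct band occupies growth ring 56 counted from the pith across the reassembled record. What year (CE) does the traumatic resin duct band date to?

Total growth rings = 151 + 12 + 158 = 321.
Between growth ring 56 and the bark edge there are 321 − 56 = 265 growth rings.
265 − 12 false = 253 true growth rings after the traumatic resin duct band.
The growth ring at the bark edge is 1964 CE, so the traumatic resin duct band dates to 1964 − 253 = 1711 CE.

1711 CE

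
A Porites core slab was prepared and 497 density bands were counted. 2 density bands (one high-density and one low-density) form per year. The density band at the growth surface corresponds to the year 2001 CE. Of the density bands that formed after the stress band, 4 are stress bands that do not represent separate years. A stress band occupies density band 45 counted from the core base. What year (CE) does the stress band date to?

Between density band 45 and the growth surface there are 497 − 45 = 452 density bands.
Excluding 4 false density bands: 452 − 4 = 448.
With 2 density bands per year, 448 / 2 = 224 years.
2001 − 224 = 1777 CE.

1777 CE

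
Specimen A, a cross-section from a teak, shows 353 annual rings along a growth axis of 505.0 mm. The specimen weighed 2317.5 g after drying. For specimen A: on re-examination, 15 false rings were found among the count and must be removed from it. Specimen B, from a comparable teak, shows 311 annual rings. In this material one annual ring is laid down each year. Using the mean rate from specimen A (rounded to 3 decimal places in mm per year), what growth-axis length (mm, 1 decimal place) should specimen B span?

464.6 mm

Specimen A: correcting the raw count gives 353 − 15 = 338 true annual rings.
A: Mean rate = 505.0 mm / 338 years ≈ 1.494 mm/year.
Length of B = 1.494 × 311 = 464.6 mm.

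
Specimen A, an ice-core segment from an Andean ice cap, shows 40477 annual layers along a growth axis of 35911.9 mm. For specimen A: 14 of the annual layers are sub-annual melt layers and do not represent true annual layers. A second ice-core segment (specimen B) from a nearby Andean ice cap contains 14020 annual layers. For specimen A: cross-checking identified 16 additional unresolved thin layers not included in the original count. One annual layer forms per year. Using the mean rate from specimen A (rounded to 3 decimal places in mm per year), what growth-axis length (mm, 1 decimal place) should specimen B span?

12435.7 mm

Specimen A: true annual layer count = 40477 − 14 + 16 = 40479.
A: 35911.9 mm over 40479 years gives 35911.9 / 40479 ≈ 0.887 mm per year.
Length of B = 0.887 × 14020 = 12435.7 mm.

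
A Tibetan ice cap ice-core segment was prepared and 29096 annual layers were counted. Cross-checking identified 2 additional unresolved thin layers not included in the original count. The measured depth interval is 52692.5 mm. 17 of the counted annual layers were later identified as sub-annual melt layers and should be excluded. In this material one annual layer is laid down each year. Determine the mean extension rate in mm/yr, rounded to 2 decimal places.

Correcting the raw count gives 29096 − 17 + 2 = 29081 true annual layers.
52692.5 mm over 29081 years gives 52692.5 / 29081 ≈ 1.81 mm/yr.

1.81 mm/yr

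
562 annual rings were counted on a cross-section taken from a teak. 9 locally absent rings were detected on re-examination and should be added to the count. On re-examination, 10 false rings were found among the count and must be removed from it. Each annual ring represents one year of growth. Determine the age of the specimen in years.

561 years

True annual ring count = 562 − 10 + 9 = 561.
With a one-to-one annual ring periodicity this is 561 years.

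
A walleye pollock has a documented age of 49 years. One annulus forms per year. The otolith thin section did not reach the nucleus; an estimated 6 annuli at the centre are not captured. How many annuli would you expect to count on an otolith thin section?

One annulus per year gives 49 annuli over 49 years.
Subtracting the 6 annuli not captured gives 49 − 6 = 43 annuli in the record.

43 annuli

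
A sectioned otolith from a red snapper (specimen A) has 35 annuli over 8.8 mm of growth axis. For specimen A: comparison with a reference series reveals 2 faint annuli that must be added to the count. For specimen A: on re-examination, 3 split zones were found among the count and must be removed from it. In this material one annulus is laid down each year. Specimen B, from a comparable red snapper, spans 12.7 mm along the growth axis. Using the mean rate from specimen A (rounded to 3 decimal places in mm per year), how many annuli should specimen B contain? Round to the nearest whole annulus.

Specimen A: adjusted count: 35 − 3 + 2 = 34 annuli.
A: Extension rate ≈ 8.8 / 34 = 0.259 mm per year.
B spans 12.7 / 0.259 = 49.03 years ≈ 49 annuli.

49 annuli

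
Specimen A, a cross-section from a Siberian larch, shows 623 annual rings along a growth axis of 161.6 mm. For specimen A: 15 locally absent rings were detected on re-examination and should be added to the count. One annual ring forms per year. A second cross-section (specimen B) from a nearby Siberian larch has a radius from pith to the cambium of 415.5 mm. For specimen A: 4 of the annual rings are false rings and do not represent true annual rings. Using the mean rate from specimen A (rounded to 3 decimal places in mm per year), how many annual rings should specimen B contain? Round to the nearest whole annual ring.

Specimen A: correcting the raw count gives 623 − 4 + 15 = 634 true annual rings.
A: Extension rate ≈ 161.6 / 634 = 0.255 mm/yr.
Specimen B: 415.5 mm / 0.255 mm per year = 1629.41 years ≈ 1629 annual rings.

1629 annual rings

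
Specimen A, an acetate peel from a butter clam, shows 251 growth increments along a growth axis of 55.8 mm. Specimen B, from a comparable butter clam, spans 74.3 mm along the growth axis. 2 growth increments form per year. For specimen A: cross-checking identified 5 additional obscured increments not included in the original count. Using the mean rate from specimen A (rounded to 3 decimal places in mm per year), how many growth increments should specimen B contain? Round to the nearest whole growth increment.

Specimen A: after corrections the count is 251 + 5 = 256 growth increments.
Specimen A: 256 growth increments at 2 per year is 256 / 2 = 128 years.
A: Extension rate ≈ 55.8 / 128 = 0.436 mm per year.
B spans 74.3 / 0.436 = 170.41 years; at 2 growth increments per year that is 170.41 × 2 ≈ 341 growth increments.

341 growth increments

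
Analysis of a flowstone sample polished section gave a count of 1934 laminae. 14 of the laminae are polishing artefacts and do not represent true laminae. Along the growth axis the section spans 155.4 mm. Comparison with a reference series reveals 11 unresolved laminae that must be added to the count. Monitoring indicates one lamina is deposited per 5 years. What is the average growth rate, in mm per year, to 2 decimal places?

0.02 mm per year

Adjusted count: 1934 − 14 + 11 = 1931 laminae.
1931 laminae at 5 years each span 1931 × 5 = 9655 years.
Extension rate ≈ 155.4 / 9655 = 0.02 mm per year.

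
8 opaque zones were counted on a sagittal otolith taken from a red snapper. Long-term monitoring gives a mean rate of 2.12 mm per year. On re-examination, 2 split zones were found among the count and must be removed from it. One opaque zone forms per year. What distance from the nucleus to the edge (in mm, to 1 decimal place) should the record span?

Correcting the raw count gives 8 − 2 = 6 true opaque zones.
6 years at 2.12 mm/year gives 2.12 × 6 = 12.7 mm.

12.7 mm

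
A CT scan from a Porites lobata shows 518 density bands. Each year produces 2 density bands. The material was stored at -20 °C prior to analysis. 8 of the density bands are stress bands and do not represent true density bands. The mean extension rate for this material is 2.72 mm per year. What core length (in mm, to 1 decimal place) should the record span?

After corrections the count is 518 − 8 = 510 density bands.
Dividing by 2 density bands per year: 510 / 2 = 255 years.
255 years at 2.72 mm/year gives 2.72 × 255 = 693.6 mm.

693.6 mm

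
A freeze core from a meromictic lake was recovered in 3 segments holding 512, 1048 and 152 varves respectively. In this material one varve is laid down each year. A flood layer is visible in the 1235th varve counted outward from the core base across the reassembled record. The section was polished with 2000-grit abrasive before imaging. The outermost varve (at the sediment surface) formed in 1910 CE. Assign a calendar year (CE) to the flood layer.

1433 CE

Total varves = 512 + 1048 + 152 = 1712.
The flood layer sits at varve 1235 from the core base, so 1712 − 1235 = 477 varves formed after it.
Counting back 477 years from 1910 CE places the flood layer in 1910 − 477 = 1433 CE.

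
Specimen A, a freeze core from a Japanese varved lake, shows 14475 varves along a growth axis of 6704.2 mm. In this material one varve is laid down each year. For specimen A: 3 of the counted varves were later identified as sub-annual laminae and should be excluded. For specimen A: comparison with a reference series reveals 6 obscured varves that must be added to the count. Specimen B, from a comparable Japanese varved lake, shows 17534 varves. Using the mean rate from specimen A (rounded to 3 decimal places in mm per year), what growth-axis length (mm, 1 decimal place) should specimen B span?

Specimen A: correcting the raw count gives 14475 − 3 + 6 = 14478 true varves.
A: Extension rate ≈ 6704.2 / 14478 = 0.463 mm/year.
For B, 0.463 mm/year × 17534 years = 8118.2 mm.

8118.2 mm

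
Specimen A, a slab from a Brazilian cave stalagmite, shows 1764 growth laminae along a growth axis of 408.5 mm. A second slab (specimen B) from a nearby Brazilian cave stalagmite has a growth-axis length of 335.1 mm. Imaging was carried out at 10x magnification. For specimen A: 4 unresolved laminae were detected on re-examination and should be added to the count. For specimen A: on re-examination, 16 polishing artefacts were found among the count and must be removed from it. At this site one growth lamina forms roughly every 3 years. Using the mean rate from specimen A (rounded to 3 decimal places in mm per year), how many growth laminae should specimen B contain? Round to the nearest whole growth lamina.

Specimen A: correcting the raw count gives 1764 − 16 + 4 = 1752 true growth laminae.
Specimen A: 1752 growth laminae at 3 years each span 1752 × 3 = 5256 years.
A: Mean rate = 408.5 mm / 5256 years ≈ 0.078 mm/year.
Specimen B: 335.1 mm / 0.078 mm per year = 4296.15 years; at 3 years per growth lamina that is 4296.15 / 3 ≈ 1432 growth laminae.

1432 growth laminae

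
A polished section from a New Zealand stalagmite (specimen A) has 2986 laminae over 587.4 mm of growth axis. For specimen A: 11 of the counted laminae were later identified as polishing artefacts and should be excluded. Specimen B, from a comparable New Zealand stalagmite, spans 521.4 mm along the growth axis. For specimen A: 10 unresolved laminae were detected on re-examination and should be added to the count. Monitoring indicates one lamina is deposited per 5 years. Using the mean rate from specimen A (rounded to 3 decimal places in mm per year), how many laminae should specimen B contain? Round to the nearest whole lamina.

2674 laminae

Specimen A: true lamina count = 2986 − 11 + 10 = 2985.
Specimen A: multiplying by 5 years per lamina: 2985 × 5 = 14925 years.
A: Mean rate = 587.4 mm / 14925 years ≈ 0.039 mm per year.
Specimen B: 521.4 mm / 0.039 mm per year = 13369.23 years; at 5 years per lamina that is 13369.23 / 5 ≈ 2674 laminae.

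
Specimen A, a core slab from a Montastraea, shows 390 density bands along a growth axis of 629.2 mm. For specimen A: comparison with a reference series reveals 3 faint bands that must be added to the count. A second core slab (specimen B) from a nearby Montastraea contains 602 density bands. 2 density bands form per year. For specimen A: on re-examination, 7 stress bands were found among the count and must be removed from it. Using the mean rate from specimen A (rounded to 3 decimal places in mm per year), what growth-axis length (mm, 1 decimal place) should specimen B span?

Specimen A: after corrections the count is 390 − 7 + 3 = 386 density bands.
Specimen A: with 2 density bands per year, 386 / 2 = 193 years.
A: Mean rate = 629.2 mm / 193 years ≈ 3.260 mm/yr.
Specimen B: 602 density bands at 2 per year is 602 / 2 = 301 years. Length of B = 3.260 × 301 = 981.3 mm.

981.3 mm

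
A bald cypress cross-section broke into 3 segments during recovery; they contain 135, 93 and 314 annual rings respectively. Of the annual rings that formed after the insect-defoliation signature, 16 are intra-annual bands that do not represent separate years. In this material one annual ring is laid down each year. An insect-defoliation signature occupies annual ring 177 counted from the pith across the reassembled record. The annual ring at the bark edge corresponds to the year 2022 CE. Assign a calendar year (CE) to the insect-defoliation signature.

Total annual rings = 135 + 93 + 314 = 542.
Between annual ring 177 and the bark edge there are 542 − 177 = 365 annual rings.
365 − 16 false = 349 true annual rings after the insect-defoliation signature.
The annual ring at the bark edge is 2022 CE, so the insect-defoliation signature dates to 2022 − 349 = 1673 CE.

1673 CE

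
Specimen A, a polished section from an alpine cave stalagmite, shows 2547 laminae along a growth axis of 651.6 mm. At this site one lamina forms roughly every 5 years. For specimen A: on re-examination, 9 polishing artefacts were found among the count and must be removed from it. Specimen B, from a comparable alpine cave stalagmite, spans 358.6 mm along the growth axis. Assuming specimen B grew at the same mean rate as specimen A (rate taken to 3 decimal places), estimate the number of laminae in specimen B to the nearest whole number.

1406 laminae

Specimen A: adjusted count: 2547 − 9 = 2538 laminae.
Specimen A: 2538 laminae at 5 years each span 2538 × 5 = 12690 years.
A: 651.6 mm over 12690 years gives 651.6 / 12690 ≈ 0.051 mm/year.
For B, 358.6 / 0.051 = 7031.37 years; at 5 years per lamina that is 7031.37 / 5 ≈ 1406 laminae.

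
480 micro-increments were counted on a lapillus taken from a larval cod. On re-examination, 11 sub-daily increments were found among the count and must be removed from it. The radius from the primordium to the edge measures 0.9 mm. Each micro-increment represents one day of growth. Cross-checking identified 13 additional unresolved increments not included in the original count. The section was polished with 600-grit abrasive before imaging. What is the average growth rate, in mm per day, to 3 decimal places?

Adjusted count: 480 − 11 + 13 = 482 micro-increments.
0.9 mm over 482 days gives 0.9 / 482 ≈ 0.002 mm per day.

0.002 mm per day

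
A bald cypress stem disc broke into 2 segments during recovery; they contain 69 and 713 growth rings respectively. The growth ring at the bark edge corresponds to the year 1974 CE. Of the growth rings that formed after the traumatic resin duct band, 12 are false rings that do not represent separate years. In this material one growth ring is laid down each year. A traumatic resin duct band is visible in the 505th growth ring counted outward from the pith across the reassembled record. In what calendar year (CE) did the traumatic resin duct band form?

1709 CE

Total growth rings = 69 + 713 = 782.
The traumatic resin duct band sits at growth ring 505 from the pith, so 782 − 505 = 277 growth rings formed after it.
Removing the 12 false growth rings leaves 277 − 12 = 265 true growth rings beyond the traumatic resin duct band.
Counting back 265 years from 1974 CE places the traumatic resin duct band in 1974 − 265 = 1709 CE.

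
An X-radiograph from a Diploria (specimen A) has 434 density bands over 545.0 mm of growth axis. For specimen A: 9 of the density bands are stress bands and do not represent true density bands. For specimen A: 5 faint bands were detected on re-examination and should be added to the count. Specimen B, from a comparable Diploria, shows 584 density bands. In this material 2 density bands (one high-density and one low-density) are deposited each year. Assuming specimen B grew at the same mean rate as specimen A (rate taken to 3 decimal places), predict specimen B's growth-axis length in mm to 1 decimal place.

740.2 mm

Specimen A: correcting the raw count gives 434 − 9 + 5 = 430 true density bands.
Specimen A: with 2 density bands per year, 430 / 2 = 215 years.
A: Extension rate ≈ 545.0 / 215 = 2.535 mm per year.
Specimen B: 584 density bands at 2 per year is 584 / 2 = 292 years. Length of B = 2.535 × 292 = 740.2 mm.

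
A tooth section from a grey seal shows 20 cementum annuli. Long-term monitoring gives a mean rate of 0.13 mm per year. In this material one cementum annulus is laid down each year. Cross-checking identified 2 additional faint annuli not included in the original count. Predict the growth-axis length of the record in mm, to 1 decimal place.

2.9 mm

After corrections the count is 20 + 2 = 22 cementum annuli.
Predicted length = 0.13 mm/year × 22 years = 2.9 mm.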